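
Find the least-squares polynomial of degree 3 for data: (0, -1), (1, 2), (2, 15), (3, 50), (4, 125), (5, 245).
-52/63 + (257/189)x + (-37/36)x² + (229/108)x³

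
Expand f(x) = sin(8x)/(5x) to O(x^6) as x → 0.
8/5 - 256*x**2/15 + 4096*x**4/75 + O(x**6)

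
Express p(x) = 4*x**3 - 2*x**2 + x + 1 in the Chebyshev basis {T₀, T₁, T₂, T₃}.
(4)T₁ - T₂ + T₃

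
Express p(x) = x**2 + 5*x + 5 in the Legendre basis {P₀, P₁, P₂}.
(16/3)P₀ + (5)P₁ + (2/3)P₂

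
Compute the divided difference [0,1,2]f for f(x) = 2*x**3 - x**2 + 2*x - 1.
5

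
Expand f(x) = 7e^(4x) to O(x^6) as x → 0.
7 + 28*x + 56*x**2 + 224*x**3/3 + 224*x**4/3 + 896*x**5/15 + O(x**6)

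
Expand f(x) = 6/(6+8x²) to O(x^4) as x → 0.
1 - 4*x**2/3 + O(x**4)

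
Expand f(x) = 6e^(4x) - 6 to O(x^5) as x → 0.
24*x + 48*x**2 + 64*x**3 + 64*x**4 + O(x**5)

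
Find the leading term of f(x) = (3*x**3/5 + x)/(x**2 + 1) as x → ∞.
3*x/5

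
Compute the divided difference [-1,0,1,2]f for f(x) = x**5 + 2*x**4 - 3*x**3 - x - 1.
6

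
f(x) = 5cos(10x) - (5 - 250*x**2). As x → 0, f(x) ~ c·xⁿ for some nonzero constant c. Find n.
4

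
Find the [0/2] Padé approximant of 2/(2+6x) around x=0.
1/(3*x + 1)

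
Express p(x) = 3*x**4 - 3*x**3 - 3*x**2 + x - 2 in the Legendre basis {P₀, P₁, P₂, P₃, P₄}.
(-12/5)P₀ + (-4/5)P₁ + (-2/7)P₂ + (-6/5)P₃ + (24/35)P₄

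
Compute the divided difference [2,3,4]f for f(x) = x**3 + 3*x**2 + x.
12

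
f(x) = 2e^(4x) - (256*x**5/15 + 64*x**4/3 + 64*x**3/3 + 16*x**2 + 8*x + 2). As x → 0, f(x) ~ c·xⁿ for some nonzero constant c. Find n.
6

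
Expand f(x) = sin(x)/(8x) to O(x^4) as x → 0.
1/8 - x**2/48 + O(x**4)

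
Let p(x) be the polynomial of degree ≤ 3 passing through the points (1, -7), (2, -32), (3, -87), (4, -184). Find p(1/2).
-2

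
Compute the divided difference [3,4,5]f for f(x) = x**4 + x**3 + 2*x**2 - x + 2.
111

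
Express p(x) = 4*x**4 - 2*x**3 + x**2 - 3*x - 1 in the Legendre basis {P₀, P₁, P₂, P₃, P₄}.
(2/15)P₀ + (-21/5)P₁ + (62/21)P₂ + (-4/5)P₃ + (32/35)P₄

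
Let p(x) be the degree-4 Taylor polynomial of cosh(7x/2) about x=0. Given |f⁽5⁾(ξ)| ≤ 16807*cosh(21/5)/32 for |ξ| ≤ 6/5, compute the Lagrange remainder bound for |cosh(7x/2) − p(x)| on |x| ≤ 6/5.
1361367*cosh(21/5)/125000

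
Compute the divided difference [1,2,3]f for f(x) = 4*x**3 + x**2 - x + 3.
25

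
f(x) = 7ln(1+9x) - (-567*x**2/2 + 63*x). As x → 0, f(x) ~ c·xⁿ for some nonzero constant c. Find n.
3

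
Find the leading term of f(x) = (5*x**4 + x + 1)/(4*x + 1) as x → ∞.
5*x**3/4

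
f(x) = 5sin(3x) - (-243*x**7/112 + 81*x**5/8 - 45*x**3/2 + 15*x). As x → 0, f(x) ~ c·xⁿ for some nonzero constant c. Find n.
9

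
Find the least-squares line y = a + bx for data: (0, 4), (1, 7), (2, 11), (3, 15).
a = 37/10, b = 37/10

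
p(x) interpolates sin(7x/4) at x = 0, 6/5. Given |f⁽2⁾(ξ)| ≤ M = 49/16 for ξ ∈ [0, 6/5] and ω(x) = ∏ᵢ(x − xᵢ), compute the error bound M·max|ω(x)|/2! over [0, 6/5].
441/800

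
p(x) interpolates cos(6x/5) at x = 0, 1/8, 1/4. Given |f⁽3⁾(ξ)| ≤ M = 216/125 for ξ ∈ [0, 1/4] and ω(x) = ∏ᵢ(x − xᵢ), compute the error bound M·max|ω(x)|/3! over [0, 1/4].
sqrt(3)/8000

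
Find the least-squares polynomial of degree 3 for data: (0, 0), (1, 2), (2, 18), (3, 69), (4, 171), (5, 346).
1/126 + (101/108)x + (-281/126)x² + (343/108)x³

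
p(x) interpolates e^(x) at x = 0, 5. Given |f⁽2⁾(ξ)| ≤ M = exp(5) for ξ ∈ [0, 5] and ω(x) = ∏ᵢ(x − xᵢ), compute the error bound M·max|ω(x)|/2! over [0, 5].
25*exp(5)/8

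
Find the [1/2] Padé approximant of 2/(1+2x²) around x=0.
2/(2*x**2 + 1)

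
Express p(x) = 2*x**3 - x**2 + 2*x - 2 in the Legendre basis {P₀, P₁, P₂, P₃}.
(-7/3)P₀ + (16/5)P₁ + (-2/3)P₂ + (4/5)P₃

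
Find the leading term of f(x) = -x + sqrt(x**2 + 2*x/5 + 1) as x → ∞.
1/5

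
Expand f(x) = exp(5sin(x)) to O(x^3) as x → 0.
1 + 5*x + 25*x**2/2 + O(x**3)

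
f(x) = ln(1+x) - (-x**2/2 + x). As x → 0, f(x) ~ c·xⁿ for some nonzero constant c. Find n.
3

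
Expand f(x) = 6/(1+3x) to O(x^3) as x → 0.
6 - 18*x + 54*x**2 + O(x**3)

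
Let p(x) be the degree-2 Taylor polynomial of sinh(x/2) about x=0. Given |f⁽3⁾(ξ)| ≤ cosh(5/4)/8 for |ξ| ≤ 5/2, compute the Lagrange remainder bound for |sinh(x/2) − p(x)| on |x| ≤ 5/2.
125*cosh(5/4)/384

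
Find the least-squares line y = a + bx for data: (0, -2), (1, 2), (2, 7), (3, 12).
a = -23/10, b = 47/10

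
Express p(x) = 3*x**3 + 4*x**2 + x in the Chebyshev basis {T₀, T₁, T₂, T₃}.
(2)T₀ + (13/4)T₁ + (2)T₂ + (3/4)T₃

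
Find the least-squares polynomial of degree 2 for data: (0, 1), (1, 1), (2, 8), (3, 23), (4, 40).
3/5 + (-2)x + (3)x²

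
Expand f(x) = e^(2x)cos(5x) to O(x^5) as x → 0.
1 + 2*x - 21*x**2/2 - 71*x**3/3 + 41*x**4/24 + O(x**5)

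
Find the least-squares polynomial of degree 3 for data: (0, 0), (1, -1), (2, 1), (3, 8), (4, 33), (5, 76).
-1/42 + (145/252)x + (-197/84)x² + (19/18)x³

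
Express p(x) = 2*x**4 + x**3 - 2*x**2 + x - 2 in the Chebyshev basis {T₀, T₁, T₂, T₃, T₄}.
(-9/4)T₀ + (7/4)T₁ + (1/4)T₃ + (1/4)T₄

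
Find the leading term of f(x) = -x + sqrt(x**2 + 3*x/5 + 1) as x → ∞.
3/10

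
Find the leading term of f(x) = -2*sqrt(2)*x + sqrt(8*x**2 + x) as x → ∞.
sqrt(2)/8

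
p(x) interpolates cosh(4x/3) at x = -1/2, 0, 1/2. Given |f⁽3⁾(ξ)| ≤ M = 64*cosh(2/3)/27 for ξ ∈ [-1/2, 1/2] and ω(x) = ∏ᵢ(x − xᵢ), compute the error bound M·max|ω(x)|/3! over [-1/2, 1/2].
8*sqrt(3)*cosh(2/3)/729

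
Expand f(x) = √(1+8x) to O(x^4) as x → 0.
1 + 4*x - 8*x**2 + 32*x**3 + O(x**4)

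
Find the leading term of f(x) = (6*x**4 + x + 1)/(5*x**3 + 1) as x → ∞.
6*x/5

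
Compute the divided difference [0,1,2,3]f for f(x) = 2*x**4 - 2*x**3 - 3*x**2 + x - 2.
10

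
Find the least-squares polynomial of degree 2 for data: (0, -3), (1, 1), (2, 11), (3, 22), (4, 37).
-116/35 + (247/70)x + (23/14)x²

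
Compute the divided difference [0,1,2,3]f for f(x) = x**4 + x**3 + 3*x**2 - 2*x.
7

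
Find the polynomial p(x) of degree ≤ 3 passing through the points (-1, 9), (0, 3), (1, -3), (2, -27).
-3*x**3 - 3*x + 3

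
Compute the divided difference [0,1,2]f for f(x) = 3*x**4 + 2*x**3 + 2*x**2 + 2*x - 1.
29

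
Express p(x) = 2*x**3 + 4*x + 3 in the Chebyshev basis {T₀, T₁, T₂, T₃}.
(3)T₀ + (11/2)T₁ + (1/2)T₃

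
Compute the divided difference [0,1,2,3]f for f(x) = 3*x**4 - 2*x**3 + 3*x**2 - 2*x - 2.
16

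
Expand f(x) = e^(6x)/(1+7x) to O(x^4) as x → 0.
1 - x + 25*x**2 - 139*x**3 + O(x**4)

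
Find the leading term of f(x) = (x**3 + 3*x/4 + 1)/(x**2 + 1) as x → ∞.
x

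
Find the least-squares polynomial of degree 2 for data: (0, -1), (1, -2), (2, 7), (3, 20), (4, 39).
-53/35 + (-83/35)x + (22/7)x²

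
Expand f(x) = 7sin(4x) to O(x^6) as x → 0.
28*x - 224*x**3/3 + 896*x**5/15 + O(x**6)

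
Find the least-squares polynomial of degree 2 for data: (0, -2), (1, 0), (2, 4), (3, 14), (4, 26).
-66/35 + (-3/7)x + (13/7)x²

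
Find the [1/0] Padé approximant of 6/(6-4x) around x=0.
2*x/3 + 1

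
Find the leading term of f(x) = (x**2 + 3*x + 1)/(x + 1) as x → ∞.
x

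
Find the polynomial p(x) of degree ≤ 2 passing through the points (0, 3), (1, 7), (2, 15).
2*x**2 + 2*x + 3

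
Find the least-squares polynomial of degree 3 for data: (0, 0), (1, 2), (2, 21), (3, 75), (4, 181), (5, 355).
1/14 + (-121/84)x + (9/28)x² + (17/6)x³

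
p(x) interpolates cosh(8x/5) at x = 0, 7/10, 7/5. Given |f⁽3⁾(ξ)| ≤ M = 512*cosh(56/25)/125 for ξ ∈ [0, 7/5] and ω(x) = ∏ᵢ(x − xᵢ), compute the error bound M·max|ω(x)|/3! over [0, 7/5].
21952*sqrt(3)*cosh(56/25)/421875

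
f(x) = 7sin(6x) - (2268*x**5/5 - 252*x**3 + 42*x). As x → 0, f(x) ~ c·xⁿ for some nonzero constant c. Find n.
7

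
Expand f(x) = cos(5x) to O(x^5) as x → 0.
1 - 25*x**2/2 + 625*x**4/24 + O(x**5)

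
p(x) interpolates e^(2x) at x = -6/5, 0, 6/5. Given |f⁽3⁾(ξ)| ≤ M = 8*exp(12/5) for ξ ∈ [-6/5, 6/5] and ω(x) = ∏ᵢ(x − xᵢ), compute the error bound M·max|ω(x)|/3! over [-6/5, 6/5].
64*sqrt(3)*exp(12/5)/125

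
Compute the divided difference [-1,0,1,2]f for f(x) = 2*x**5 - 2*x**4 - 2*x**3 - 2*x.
4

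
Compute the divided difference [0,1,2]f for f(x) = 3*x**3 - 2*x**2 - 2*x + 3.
7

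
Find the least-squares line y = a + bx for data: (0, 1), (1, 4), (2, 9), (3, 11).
a = 1, b = 7/2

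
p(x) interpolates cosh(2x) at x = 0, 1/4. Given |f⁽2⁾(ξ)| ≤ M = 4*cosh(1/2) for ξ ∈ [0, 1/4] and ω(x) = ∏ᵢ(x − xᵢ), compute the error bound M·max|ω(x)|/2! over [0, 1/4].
cosh(1/2)/32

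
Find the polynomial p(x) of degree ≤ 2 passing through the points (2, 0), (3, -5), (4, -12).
4 - x**2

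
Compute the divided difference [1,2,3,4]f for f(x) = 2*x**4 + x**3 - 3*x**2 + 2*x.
21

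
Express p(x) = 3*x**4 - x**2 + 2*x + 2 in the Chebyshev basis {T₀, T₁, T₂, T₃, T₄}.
(21/8)T₀ + (2)T₁ + T₂ + (3/8)T₄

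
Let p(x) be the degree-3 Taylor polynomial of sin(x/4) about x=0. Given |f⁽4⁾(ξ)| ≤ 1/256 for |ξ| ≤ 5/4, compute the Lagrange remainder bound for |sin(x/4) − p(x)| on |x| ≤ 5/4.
625/1572864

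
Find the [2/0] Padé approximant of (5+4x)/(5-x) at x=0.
x**2/5 + x + 1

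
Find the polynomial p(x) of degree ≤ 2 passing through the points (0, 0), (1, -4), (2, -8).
-4*x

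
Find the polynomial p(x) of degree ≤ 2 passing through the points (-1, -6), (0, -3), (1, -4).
-2*x**2 + x - 3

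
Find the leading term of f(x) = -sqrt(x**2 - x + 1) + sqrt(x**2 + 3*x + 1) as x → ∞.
2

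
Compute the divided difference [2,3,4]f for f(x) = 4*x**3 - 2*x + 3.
36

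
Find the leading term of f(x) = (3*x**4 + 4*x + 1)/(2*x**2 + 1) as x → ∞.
3*x**2/2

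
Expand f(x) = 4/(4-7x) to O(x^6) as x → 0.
1 + 7*x/4 + 49*x**2/16 + 343*x**3/64 + 2401*x**4/256 + 16807*x**5/1024 + O(x**6)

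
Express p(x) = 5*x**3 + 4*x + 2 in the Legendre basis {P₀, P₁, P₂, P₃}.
(2)P₀ + (7)P₁ + (2)P₃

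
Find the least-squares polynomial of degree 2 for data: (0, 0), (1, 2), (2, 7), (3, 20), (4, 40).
17/35 + (-97/35)x + (22/7)x²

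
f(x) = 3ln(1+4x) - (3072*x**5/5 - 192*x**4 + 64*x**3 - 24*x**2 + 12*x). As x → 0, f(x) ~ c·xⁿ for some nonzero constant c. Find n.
6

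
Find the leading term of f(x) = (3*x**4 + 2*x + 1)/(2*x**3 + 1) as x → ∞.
3*x/2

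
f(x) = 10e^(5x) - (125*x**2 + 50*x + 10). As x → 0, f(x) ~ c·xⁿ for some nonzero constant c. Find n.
3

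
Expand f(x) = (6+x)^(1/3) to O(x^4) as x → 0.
6**(1/3) + 6**(1/3)*x/18 - 6**(1/3)*x**2/324 + 5*6**(1/3)*x**3/17496 + O(x**4)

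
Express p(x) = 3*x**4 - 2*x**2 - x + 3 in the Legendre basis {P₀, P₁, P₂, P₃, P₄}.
(44/15)P₀ - P₁ + (8/21)P₂ + (24/35)P₄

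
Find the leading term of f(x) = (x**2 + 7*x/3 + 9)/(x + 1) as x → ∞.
x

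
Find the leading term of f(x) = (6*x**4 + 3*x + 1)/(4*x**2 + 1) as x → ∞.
3*x**2/2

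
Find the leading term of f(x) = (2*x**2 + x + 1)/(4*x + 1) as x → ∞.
x/2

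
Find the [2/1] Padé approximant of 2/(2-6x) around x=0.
1/(1 - 3*x)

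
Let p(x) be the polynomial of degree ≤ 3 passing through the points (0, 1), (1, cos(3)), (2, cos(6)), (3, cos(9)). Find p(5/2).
5*cos(9)/16 + 1/16 - 5*cos(3)/16 + 15*cos(6)/16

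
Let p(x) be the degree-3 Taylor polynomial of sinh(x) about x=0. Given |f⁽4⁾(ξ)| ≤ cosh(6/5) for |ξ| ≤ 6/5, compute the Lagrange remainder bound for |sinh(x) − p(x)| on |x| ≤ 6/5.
54*cosh(6/5)/625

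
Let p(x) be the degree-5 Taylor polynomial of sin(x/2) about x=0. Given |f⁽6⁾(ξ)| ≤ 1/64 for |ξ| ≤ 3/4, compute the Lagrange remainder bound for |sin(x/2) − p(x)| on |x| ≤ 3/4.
81/20971520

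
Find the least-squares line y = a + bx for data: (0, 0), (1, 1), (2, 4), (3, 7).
a = -3/5, b = 12/5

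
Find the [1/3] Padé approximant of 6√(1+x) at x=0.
(21*x/4 + 6)/(x**3/64 - x**2/16 + 3*x/8 + 1)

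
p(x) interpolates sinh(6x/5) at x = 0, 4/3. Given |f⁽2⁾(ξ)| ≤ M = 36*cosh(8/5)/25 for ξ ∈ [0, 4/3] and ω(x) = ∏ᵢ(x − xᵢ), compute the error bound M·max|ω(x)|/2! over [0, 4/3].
8*cosh(8/5)/25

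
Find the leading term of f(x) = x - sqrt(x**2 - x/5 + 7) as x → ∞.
1/10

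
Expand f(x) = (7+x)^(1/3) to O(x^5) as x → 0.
7**(1/3) + 7**(1/3)*x/21 - 7**(1/3)*x**2/441 + 5*7**(1/3)*x**3/27783 - 10*7**(1/3)*x**4/583443 + O(x**5)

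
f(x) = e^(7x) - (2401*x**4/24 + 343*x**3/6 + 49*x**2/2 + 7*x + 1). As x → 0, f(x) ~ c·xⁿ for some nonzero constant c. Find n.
5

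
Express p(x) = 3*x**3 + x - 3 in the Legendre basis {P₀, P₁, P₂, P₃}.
(-3)P₀ + (14/5)P₁ + (6/5)P₃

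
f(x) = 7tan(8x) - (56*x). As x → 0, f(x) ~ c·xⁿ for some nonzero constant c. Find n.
3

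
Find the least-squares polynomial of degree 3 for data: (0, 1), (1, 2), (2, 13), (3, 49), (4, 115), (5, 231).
58/63 + (-26/189)x + (-185/252)x² + (215/108)x³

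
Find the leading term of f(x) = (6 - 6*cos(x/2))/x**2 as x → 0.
3/4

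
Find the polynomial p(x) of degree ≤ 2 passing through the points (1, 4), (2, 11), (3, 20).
x**2 + 4*x - 1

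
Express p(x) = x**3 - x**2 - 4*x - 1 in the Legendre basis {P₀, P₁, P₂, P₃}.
(-4/3)P₀ + (-17/5)P₁ + (-2/3)P₂ + (2/5)P₃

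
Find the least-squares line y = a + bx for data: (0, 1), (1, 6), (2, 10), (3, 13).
a = 3/2, b = 4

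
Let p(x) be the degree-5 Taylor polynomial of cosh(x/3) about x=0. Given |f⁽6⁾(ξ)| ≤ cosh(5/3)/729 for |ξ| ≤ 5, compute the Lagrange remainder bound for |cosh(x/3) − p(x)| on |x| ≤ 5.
3125*cosh(5/3)/104976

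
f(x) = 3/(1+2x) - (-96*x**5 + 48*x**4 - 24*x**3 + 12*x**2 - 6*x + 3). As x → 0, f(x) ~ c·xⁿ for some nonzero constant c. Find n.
6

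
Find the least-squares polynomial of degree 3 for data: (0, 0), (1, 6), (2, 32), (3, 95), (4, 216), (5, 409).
4/63 + (677/378)x + (265/252)x² + (323/108)x³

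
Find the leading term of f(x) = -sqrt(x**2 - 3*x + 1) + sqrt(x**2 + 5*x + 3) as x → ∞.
4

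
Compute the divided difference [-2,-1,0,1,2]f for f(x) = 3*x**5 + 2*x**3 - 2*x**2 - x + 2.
0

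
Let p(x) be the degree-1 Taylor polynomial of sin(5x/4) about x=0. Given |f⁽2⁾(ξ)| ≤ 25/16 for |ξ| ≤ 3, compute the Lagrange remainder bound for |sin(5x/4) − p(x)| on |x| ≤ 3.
225/32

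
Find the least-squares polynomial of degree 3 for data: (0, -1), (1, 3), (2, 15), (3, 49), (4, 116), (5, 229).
-17/18 + (2645/756)x + (-115/63)x² + (223/108)x³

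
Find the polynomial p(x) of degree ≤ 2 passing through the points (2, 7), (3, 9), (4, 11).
2*x + 3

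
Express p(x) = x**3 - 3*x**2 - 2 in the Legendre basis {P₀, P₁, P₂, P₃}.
(-3)P₀ + (3/5)P₁ + (-2)P₂ + (2/5)P₃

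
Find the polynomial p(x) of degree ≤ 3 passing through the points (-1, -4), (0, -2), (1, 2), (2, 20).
2*x**3 + x**2 + x - 2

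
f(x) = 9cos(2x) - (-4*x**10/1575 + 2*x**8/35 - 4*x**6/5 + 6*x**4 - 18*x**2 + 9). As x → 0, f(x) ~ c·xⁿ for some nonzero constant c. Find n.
12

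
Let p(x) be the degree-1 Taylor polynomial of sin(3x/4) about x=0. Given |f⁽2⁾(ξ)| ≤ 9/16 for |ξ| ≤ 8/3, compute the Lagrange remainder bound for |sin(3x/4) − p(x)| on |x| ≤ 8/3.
2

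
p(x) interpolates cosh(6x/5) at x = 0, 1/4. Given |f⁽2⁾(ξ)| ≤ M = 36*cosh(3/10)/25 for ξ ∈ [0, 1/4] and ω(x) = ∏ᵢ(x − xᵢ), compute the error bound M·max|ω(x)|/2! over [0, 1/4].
9*cosh(3/10)/800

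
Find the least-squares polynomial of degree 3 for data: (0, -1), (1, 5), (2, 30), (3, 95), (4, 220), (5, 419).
-97/126 + (685/756)x + (10/9)x² + (335/108)x³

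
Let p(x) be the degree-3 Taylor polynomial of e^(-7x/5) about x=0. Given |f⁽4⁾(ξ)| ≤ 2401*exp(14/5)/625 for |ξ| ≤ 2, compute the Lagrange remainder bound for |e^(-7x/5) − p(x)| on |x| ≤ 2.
4802*exp(14/5)/1875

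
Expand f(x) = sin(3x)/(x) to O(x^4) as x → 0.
3 - 9*x**2/2 + O(x**4)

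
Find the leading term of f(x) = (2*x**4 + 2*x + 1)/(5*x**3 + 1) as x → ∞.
2*x/5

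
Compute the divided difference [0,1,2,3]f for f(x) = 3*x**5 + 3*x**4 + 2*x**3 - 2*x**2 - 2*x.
95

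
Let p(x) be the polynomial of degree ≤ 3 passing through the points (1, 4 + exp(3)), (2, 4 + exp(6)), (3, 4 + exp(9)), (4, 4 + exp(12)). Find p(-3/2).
-105*exp(12)/16 - 495*exp(6)/16 + 4 + 231*exp(3)/16 + 385*exp(9)/16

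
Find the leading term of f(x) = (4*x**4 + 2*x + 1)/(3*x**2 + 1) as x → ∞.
4*x**2/3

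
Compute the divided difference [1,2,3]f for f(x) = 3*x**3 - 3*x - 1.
18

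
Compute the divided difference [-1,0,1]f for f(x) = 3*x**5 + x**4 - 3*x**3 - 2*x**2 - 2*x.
-1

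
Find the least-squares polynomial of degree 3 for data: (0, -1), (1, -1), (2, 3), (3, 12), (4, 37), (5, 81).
-8/7 + (25/14)x + (-29/14)x² + x³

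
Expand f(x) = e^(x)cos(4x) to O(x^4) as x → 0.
1 + x - 15*x**2/2 - 47*x**3/6 + O(x**4)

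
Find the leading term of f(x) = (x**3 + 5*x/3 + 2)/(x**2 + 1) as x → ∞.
x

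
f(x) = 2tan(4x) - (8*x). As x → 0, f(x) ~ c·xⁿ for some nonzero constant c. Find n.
3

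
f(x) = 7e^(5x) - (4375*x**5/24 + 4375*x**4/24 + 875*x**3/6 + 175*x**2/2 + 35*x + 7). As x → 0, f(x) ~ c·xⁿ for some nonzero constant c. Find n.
6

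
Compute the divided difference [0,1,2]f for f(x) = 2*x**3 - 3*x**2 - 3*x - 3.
3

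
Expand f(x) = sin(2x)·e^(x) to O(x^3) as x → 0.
2*x + 2*x**2 + O(x**3)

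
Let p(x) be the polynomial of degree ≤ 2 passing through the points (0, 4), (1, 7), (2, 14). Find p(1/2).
5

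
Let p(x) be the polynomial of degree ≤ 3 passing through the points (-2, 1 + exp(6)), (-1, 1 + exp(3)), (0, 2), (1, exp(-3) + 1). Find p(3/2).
((-5*exp(6) - 19 + 21*exp(3))*exp(3) + 35)*exp(-3)/16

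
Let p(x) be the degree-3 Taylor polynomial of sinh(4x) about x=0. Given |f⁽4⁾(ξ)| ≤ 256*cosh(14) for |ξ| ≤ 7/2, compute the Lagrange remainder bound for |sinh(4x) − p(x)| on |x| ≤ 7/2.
4802*cosh(14)/3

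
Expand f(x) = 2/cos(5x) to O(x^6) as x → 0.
2 + 25*x**2 + 3125*x**4/12 + O(x**6)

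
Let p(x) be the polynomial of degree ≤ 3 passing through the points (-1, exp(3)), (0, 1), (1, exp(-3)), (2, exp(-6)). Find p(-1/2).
(-5*exp(3) + 1 + 5*(3 + exp(3))*exp(6))*exp(-6)/16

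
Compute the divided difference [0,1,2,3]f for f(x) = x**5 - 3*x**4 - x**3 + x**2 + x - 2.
6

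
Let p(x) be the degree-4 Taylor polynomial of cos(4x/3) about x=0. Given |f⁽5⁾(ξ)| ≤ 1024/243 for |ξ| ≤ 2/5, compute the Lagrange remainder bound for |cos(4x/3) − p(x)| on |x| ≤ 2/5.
4096/11390625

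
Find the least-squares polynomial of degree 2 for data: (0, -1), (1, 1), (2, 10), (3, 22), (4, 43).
-33/35 + (-57/70)x + (41/14)x²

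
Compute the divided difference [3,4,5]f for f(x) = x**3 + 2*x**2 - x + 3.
14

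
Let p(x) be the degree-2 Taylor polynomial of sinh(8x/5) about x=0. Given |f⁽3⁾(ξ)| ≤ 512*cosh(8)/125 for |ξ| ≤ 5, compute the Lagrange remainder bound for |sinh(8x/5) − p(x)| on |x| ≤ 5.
256*cosh(8)/3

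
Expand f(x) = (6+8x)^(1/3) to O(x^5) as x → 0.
6**(1/3) + 4*6**(1/3)*x/9 - 16*6**(1/3)*x**2/81 + 320*6**(1/3)*x**3/2187 - 2560*6**(1/3)*x**4/19683 + O(x**5)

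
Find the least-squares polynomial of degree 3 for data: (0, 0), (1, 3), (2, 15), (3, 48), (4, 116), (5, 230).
1/63 + (1031/378)x + (-467/252)x² + (227/108)x³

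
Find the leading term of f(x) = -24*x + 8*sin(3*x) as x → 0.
-36*x**3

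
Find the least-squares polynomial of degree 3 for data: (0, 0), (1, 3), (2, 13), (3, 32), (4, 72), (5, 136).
-1/9 + (1243/378)x + (-205/252)x² + (121/108)x³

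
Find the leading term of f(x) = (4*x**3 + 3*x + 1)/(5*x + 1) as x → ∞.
4*x**2/5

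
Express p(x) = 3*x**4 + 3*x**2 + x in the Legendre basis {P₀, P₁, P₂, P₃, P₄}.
(8/5)P₀ + P₁ + (26/7)P₂ + (24/35)P₄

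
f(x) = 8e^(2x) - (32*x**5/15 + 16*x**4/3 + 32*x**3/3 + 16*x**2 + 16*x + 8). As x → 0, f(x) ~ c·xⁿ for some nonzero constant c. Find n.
6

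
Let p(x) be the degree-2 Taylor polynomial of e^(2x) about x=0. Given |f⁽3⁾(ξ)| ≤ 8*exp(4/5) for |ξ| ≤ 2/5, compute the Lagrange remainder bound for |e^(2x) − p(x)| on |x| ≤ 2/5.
32*exp(4/5)/375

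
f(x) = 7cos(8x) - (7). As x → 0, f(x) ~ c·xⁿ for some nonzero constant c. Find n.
2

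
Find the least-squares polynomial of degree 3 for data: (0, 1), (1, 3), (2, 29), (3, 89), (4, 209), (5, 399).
55/63 + (-416/189)x + (19/9)x² + (77/27)x³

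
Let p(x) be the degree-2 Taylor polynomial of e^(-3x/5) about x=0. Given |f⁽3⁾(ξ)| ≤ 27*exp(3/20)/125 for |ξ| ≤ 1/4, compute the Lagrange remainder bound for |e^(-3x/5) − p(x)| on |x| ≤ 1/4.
9*exp(3/20)/16000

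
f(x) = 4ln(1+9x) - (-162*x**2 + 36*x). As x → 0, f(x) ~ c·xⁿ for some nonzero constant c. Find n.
3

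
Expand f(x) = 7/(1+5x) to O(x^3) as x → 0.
7 - 35*x + 175*x**2 + O(x**3)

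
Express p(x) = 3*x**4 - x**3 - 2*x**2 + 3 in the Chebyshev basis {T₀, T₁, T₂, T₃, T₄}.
(25/8)T₀ + (-3/4)T₁ + (1/2)T₂ + (-1/4)T₃ + (3/8)T₄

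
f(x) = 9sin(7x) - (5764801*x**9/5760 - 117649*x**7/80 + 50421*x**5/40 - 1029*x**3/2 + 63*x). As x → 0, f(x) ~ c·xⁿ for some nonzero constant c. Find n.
11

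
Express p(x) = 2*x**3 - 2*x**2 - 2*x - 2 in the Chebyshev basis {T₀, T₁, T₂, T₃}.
(-3)T₀ + (-1/2)T₁ - T₂ + (1/2)T₃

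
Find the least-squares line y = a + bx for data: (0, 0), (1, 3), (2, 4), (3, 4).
a = 4/5, b = 13/10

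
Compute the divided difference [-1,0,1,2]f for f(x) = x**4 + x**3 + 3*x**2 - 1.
3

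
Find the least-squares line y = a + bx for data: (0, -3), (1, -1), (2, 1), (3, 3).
a = -3, b = 2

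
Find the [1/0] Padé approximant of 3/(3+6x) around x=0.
1 - 2*x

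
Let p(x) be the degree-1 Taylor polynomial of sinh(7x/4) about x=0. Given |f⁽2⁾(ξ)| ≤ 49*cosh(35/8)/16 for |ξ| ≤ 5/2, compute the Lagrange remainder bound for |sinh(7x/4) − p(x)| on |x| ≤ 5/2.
1225*cosh(35/8)/128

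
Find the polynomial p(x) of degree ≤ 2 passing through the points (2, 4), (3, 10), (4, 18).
x**2 + x - 2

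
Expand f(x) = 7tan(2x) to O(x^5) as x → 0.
14*x + 56*x**3/3 + O(x**5)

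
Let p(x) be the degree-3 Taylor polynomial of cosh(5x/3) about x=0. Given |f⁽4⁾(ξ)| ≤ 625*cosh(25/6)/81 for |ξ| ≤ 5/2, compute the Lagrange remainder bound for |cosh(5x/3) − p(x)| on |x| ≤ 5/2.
390625*cosh(25/6)/31104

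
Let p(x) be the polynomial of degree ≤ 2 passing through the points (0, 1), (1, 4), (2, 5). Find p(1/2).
11/4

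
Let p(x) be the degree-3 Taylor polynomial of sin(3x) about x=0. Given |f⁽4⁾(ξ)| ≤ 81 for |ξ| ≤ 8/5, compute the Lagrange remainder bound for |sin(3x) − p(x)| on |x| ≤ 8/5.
13824/625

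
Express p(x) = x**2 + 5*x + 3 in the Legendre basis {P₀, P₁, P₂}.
(10/3)P₀ + (5)P₁ + (2/3)P₂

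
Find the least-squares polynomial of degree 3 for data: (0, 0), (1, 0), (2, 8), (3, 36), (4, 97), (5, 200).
11/126 + (-77/108)x + (-193/126)x² + (209/108)x³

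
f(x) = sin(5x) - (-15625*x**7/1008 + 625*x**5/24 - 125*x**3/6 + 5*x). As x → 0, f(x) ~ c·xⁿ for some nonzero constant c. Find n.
9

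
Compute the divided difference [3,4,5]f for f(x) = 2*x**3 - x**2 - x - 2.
23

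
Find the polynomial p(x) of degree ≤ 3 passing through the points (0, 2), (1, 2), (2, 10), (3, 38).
2*x**3 - 2*x**2 + 2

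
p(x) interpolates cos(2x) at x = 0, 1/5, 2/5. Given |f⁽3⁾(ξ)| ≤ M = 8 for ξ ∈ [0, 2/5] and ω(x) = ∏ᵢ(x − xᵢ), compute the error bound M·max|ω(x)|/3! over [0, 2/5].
8*sqrt(3)/3375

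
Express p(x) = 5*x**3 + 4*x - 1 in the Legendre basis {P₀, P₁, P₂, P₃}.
-P₀ + (7)P₁ + (2)P₃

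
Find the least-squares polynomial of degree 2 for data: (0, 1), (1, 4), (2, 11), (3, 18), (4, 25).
19/35 + (137/35)x + (4/7)x²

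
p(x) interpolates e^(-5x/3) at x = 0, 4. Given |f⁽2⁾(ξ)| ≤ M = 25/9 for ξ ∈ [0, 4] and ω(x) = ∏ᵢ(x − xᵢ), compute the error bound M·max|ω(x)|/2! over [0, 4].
50/9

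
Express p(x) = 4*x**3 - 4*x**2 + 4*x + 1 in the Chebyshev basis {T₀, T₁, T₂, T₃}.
-T₀ + (7)T₁ + (-2)T₂ + T₃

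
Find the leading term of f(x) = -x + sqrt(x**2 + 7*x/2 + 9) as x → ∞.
7/4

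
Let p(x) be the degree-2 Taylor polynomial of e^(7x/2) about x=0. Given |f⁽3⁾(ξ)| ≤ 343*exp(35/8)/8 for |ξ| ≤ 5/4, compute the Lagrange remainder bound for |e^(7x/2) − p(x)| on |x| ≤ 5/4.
42875*exp(35/8)/3072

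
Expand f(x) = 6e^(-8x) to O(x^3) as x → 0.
6 - 48*x + 192*x**2 + O(x**3)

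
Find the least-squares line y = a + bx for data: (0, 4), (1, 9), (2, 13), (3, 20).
a = 37/10, b = 26/5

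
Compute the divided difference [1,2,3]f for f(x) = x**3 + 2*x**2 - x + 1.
8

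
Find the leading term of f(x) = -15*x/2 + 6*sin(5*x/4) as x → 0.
-125*x**3/64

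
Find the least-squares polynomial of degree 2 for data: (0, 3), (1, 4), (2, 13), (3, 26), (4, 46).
14/5 + (-6/5)x + (3)x²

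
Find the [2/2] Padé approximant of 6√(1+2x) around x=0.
(15*x**2/2 + 15*x + 6)/(x**2/4 + 3*x/2 + 1)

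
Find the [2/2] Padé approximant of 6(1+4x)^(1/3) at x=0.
(224*x**2/9 + 28*x + 6)/(40*x**2/27 + 10*x/3 + 1)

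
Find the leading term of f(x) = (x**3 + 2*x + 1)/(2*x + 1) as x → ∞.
x**2/2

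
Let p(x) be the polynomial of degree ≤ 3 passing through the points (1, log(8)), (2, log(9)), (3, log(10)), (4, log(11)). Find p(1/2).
-35*log(3)/8 - 5*log(11)/16 + 21*log(10)/16 + 105*log(2)/16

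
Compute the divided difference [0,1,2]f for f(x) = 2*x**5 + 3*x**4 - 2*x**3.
45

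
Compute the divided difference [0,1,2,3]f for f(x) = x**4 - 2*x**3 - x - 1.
4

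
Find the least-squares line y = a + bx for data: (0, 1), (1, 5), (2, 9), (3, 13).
a = 1, b = 4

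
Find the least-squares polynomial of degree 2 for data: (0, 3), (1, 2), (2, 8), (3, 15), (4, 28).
96/35 + (-139/70)x + (29/14)x²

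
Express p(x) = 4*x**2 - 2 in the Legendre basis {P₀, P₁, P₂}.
(-2/3)P₀ + (8/3)P₂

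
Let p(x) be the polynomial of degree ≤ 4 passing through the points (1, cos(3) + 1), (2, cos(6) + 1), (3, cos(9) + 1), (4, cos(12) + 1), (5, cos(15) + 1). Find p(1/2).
-105*cos(6)/32 + 189*cos(9)/64 + 315*cos(3)/128 - 45*cos(12)/32 + 35*cos(15)/128 + 1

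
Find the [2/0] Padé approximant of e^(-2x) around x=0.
2*x**2 - 2*x + 1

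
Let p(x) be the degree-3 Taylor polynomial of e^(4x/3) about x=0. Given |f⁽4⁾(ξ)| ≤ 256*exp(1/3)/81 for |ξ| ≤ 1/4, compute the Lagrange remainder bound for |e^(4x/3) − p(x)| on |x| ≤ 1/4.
exp(1/3)/1944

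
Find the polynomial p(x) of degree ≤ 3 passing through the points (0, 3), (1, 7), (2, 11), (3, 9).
-x**3 + 3*x**2 + 2*x + 3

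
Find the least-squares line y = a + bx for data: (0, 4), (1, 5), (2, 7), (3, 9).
a = 37/10, b = 17/10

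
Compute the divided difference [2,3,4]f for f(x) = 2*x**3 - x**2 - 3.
17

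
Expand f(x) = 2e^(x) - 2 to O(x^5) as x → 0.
2*x + x**2 + x**3/3 + x**4/12 + O(x**5)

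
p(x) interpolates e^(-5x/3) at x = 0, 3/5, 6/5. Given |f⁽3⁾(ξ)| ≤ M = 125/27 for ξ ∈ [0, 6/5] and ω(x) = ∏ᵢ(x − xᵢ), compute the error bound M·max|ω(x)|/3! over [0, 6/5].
sqrt(3)/27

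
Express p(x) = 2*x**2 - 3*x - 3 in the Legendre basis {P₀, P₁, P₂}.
(-7/3)P₀ + (-3)P₁ + (4/3)P₂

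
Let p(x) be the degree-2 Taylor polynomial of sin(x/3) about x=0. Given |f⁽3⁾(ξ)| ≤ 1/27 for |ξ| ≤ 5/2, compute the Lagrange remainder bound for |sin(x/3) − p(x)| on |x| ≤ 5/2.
125/1296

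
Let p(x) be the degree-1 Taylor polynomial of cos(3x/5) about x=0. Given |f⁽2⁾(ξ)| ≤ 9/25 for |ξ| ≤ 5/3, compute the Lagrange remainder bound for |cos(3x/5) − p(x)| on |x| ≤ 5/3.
1/2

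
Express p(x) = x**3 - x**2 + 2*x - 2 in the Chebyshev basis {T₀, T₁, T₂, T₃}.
(-5/2)T₀ + (11/4)T₁ + (-1/2)T₂ + (1/4)T₃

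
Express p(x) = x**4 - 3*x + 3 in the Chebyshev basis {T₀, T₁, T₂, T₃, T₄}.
(27/8)T₀ + (-3)T₁ + (1/2)T₂ + (1/8)T₄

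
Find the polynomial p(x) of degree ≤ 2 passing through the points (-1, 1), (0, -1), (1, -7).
-2*x**2 - 4*x - 1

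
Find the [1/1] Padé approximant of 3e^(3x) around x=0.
(9*x/2 + 3)/(1 - 3*x/2)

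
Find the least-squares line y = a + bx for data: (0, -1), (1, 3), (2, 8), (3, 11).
a = -9/10, b = 41/10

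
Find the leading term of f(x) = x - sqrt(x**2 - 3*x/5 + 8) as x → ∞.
3/10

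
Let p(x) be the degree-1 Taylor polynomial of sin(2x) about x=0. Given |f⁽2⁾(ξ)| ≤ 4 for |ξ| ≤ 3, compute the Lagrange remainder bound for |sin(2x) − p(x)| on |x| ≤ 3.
18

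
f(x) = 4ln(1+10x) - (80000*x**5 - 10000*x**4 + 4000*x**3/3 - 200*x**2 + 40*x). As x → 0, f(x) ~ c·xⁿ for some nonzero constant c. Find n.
6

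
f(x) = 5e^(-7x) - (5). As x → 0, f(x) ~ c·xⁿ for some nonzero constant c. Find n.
1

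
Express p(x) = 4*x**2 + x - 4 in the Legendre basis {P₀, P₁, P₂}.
(-8/3)P₀ + P₁ + (8/3)P₂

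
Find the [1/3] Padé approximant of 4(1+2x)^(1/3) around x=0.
(20*x/3 + 4)/(8*x**3/81 - 2*x**2/9 + x + 1)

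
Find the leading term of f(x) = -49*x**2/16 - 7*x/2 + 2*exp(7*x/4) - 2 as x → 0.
343*x**3/192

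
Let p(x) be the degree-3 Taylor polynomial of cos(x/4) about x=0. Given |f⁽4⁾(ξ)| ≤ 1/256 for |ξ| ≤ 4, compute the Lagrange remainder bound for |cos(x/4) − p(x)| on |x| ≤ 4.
1/24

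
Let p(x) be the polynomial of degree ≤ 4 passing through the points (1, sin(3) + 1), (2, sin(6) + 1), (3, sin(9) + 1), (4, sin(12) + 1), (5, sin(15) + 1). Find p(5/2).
15*sin(6)/32 - 5*sin(3)/128 + 3*sin(15)/128 - 5*sin(12)/32 + 45*sin(9)/64 + 1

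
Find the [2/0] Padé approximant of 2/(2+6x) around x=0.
9*x**2 - 3*x + 1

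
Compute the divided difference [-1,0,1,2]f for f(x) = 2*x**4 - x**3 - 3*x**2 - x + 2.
3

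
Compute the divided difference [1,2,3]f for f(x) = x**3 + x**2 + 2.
7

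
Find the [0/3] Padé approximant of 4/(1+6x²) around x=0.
4/(6*x**2 + 1)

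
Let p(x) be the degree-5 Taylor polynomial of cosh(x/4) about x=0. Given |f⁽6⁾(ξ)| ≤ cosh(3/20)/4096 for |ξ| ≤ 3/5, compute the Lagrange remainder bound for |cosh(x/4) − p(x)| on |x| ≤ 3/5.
81*cosh(3/20)/5120000000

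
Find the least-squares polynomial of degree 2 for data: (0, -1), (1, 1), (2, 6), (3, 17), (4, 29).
-38/35 + (6/35)x + (13/7)x²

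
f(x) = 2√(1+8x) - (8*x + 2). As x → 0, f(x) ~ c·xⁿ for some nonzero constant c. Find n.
2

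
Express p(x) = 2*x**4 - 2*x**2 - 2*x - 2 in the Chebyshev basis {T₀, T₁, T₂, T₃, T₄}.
(-9/4)T₀ + (-2)T₁ + (1/4)T₄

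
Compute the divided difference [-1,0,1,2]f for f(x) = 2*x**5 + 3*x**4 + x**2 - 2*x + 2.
16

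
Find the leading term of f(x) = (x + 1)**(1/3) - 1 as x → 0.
x/3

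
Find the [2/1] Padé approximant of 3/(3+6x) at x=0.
1/(2*x + 1)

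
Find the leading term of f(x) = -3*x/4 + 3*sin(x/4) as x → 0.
-x**3/128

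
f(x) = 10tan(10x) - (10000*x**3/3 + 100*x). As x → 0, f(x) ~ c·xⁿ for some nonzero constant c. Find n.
5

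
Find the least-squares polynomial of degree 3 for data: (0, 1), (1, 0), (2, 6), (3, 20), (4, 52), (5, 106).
5/6 + (-167/252)x + (-11/21)x² + (35/36)x³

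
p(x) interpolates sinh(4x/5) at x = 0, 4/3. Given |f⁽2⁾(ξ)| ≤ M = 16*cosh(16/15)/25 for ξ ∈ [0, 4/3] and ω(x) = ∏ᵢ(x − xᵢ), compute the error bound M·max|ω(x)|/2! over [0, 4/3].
32*cosh(16/15)/225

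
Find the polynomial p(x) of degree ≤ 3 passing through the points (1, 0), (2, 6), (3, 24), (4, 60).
x**3 - x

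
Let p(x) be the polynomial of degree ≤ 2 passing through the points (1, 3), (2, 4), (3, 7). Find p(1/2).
13/4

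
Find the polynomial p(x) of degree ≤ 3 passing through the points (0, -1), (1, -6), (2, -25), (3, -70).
-2*x**3 - x**2 - 2*x - 1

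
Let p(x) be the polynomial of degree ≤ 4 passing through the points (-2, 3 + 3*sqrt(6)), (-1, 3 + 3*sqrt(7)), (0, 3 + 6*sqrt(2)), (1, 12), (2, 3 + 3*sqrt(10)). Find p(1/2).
-15*sqrt(7)/32 - 15*sqrt(10)/128 + 9*sqrt(6)/128 + 135*sqrt(2)/32 + 231/32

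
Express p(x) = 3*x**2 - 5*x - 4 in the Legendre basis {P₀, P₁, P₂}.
(-3)P₀ + (-5)P₁ + (2)P₂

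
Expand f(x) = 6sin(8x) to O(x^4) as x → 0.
48*x - 512*x**3 + O(x**4)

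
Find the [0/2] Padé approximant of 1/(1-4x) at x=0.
1/(1 - 4*x)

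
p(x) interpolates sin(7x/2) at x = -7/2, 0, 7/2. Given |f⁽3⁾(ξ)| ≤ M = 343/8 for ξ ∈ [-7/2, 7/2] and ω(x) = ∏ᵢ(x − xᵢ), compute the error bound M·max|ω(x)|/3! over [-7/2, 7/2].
117649*sqrt(3)/1728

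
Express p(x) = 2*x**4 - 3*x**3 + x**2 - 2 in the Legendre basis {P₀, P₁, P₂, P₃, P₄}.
(-19/15)P₀ + (-9/5)P₁ + (38/21)P₂ + (-6/5)P₃ + (16/35)P₄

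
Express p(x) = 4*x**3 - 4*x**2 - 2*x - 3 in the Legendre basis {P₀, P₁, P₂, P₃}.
(-13/3)P₀ + (2/5)P₁ + (-8/3)P₂ + (8/5)P₃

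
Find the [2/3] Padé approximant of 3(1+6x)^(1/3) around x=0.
(42*x**2 + 24*x + 3)/(-4*x**3/3 + 6*x**2 + 6*x + 1)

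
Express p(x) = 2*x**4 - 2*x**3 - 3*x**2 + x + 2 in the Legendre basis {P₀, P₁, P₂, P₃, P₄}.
(7/5)P₀ + (-1/5)P₁ + (-6/7)P₂ + (-4/5)P₃ + (16/35)P₄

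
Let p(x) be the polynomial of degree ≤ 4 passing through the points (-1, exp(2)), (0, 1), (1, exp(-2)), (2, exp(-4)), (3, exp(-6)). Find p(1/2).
(-20*exp(2) + 3 + 90*exp(4) + 5*(12 - exp(2))*exp(6))*exp(-6)/128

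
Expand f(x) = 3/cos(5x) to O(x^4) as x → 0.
3 + 75*x**2/2 + O(x**4)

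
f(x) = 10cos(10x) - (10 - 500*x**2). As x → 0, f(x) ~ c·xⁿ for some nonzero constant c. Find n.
4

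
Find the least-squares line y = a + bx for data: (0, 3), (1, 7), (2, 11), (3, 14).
a = 16/5, b = 37/10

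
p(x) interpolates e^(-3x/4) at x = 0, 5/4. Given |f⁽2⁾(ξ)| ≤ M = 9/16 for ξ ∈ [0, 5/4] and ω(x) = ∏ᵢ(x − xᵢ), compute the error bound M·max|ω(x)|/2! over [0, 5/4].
225/2048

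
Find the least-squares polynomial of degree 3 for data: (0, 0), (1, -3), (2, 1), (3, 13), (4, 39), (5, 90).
-5/14 + (-41/28)x + (-31/28)x² + x³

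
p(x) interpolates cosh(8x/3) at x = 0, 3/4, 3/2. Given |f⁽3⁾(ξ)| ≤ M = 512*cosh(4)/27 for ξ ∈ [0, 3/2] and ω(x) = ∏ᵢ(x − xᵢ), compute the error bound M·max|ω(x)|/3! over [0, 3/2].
8*sqrt(3)*cosh(4)/27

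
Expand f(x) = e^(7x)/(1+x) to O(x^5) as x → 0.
1 + 6*x + 37*x**2/2 + 116*x**3/3 + 491*x**4/8 + O(x**5)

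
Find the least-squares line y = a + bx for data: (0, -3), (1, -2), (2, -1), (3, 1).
a = -16/5, b = 13/10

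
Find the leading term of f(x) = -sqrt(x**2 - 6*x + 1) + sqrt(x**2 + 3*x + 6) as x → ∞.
9/2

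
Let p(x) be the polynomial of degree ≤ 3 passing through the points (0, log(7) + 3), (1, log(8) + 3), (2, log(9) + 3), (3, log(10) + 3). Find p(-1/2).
log(441*2**(1/8)*3**(5/8)*5**(11/16)*7**(3/16)/640) + 3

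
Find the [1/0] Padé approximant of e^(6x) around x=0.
6*x + 1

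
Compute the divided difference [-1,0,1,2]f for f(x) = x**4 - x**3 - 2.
1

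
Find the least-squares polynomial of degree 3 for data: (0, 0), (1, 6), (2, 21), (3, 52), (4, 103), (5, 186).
-17/126 + (3515/756)x + (79/126)x² + (127/108)x³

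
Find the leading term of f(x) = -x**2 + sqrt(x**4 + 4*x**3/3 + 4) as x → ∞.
2*x/3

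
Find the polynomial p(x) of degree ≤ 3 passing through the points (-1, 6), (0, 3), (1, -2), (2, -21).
-2*x**3 - x**2 - 2*x + 3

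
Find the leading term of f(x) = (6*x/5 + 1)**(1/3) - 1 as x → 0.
2*x/5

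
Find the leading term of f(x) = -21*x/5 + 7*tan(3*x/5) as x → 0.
63*x**3/125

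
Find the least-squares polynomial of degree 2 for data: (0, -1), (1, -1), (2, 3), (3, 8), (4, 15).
-44/35 + (-13/70)x + (15/14)x²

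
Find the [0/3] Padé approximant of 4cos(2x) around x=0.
4/(2*x**2 + 1)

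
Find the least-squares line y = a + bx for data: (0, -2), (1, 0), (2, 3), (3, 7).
a = -5/2, b = 3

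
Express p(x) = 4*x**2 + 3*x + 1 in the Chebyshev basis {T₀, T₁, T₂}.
(3)T₀ + (3)T₁ + (2)T₂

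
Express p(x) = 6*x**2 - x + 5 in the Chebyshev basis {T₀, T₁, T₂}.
(8)T₀ - T₁ + (3)T₂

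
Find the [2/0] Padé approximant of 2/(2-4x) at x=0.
4*x**2 + 2*x + 1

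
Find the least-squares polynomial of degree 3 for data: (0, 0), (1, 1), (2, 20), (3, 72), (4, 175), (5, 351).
-31/126 + (115/756)x + (-11/9)x² + (329/108)x³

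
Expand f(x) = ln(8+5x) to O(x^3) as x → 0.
log(8) + 5*x/8 - 25*x**2/128 + O(x**3)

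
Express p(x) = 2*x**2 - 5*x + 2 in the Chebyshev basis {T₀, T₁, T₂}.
(3)T₀ + (-5)T₁ + T₂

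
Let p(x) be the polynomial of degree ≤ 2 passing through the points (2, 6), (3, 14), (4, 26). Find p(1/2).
3/2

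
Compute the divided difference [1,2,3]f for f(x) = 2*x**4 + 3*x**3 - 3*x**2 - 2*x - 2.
65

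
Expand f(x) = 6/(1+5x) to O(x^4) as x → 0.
6 - 30*x + 150*x**2 - 750*x**3 + O(x**4)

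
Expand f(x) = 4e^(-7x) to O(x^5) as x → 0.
4 - 28*x + 98*x**2 - 686*x**3/3 + 2401*x**4/6 + O(x**5)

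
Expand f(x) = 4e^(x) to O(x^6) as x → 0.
4 + 4*x + 2*x**2 + 2*x**3/3 + x**4/6 + x**5/30 + O(x**6)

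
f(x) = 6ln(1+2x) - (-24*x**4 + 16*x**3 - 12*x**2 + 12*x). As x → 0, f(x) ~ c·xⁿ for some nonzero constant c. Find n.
5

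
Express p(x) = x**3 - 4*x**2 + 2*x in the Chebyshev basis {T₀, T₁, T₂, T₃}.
(-2)T₀ + (11/4)T₁ + (-2)T₂ + (1/4)T₃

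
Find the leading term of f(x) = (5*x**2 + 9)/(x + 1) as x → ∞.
5*x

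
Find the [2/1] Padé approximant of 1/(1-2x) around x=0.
1/(1 - 2*x)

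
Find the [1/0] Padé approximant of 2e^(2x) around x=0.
4*x + 2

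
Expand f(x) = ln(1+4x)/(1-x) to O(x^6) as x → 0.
4*x - 4*x**2 + 52*x**3/3 - 140*x**4/3 + 2372*x**5/15 + O(x**6)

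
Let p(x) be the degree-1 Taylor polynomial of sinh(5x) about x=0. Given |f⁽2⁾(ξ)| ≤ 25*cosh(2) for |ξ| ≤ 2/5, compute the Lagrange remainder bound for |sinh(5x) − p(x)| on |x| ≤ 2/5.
2*cosh(2)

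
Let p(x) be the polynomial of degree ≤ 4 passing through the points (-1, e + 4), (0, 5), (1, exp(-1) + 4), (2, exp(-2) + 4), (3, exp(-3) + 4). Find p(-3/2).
(-180*e + 35 + 378*exp(2) + (92 + 315*e)*exp(3))*exp(-3)/128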